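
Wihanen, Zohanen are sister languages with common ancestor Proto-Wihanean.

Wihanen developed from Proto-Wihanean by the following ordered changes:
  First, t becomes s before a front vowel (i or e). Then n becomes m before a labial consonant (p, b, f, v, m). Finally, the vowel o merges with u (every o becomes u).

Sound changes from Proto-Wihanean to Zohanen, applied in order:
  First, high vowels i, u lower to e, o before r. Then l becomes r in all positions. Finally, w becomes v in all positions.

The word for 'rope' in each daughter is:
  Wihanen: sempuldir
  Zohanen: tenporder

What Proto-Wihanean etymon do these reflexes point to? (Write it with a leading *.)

Position 6: Wihanen has l, Zohanen has r. Wihanen preserves l here (none of its changes turn any other segment into l), so the proto-segment is *l.
Position 5: Wihanen has u, Zohanen has o. Taking the neighbouring segments as reconstructed: Wihanen u could go back to *o or *u; Zohanen o can only go back to *o — the one source consistent with every daughter is *o.
Position 3: Wihanen has m, Zohanen has n. Zohanen preserves n here (none of its changes turn any other segment into n), so the proto-segment is *n.
This points to *tenpoldir. Verify forward in each daughter:
Wihanen: *tenpoldir
  tenpoldir → senpoldir   [palatalisation]
  senpoldir → sempoldir   [nasal place assimilation]
  sempoldir → sempuldir   [vowel merger]
  giving Wihanen sempuldir.
Zohanen: *tenpoldir
  tenpoldir → tenpolder   [pre-rhotic lowering]
  tenpolder → tenporder   [unconditioned shift]
  tenporder (rule 3 does not apply)
  giving Zohanen tenporder.
*tenpoldir is the unique common source.

*tenpoldir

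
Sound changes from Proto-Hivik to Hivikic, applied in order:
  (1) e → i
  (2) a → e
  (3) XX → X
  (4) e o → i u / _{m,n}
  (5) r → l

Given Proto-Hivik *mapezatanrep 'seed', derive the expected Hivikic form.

mepizetinlip

Hivikic: *mapezatanrep
  mapezatanrep → mapizatanrip   [vowel merger]
  mapizatanrip → mepizetenrip   [vowel merger]
  mepizetenrip (rule 3 does not apply)
  mepizetenrip → mepizetinrip   [pre-nasal raising]
  mepizetinrip → mepizetinlip   [unconditioned shift]
  giving Hivikic mepizetinlip.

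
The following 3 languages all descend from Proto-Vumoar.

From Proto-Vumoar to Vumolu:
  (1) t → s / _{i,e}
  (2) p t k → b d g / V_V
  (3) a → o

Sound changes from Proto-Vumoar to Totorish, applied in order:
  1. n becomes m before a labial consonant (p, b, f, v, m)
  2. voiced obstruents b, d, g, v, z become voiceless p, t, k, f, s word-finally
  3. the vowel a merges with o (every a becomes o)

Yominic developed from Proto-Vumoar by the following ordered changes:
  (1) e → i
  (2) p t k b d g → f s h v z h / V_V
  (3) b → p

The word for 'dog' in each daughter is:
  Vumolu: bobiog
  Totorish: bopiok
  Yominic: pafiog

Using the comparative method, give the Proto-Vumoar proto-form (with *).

Position 3: Vumolu has b, Totorish has p, Yominic has f. Taking the neighbouring segments as reconstructed: Vumolu b could go back to *p or *b; Totorish p can only go back to *p; Yominic f could go back to *p or *f — the one source consistent with every daughter is *p.
Position 6: Vumolu has g, Totorish has k, Yominic has g. Yominic preserves g here (none of its changes turn any other segment into g), so the proto-segment is *g.
Continuing position by position gives *bapiog; check it forward:
Vumolu: *bapiog
  bapiog (rule 1 does not apply)
  bapiog → babiog   [intervocalic voicing]
  babiog → bobiog   [vowel merger]
  giving Vumolu bobiog.
Totorish: *bapiog
  bapiog (rule 1 does not apply)
  bapiog → bapiok   [final devoicing]
  bapiok → bopiok   [vowel merger]
  giving Totorish bopiok.
Yominic: *bapiog
  bapiog (rule 1 does not apply)
  bapiog → bafiog   [intervocalic lenition]
  bafiog → pafiog   [unconditioned shift]
  giving Yominic pafiog.
*bapiog is the unique common source.

*bapiog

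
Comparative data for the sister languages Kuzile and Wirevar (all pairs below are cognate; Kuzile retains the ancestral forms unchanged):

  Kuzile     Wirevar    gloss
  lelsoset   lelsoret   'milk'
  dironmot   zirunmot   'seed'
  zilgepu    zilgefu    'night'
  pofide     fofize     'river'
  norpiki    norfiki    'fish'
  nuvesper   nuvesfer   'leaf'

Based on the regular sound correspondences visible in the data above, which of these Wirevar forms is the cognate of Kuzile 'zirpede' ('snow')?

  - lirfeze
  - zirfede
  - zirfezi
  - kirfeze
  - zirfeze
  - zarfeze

zirfeze

nuvesper ~ nuvesfer — Kuzile p corresponds to Wirevar f after a consonant, before a front vowel.
pofide ~ fofize — Kuzile d corresponds to Wirevar z between vowels (before a front vowel).
Applying these to Kuzile 'zirpede':
  zirpede → zirfede   (p→f after a consonant, before a front vowel)
  zirfede → zirfeze   (d→z between vowels (before a front vowel))
So the Wirevar cognate is 'zirfeze'.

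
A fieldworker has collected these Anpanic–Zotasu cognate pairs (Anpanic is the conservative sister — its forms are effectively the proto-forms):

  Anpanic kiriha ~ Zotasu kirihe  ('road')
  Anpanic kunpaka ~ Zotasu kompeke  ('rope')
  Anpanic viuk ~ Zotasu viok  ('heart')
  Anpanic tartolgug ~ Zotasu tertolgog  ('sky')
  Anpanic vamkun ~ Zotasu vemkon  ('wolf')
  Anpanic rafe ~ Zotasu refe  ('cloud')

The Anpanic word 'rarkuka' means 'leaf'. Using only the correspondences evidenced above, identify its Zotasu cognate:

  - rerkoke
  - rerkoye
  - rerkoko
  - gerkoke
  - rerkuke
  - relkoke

tartolgug ~ tertolgog — Anpanic a corresponds to Zotasu e after a consonant, before r.
tartolgug ~ tertolgog — Anpanic u corresponds to Zotasu o after a consonant, before a consonant other than r, m, n, p, b, f, v.
kiriha ~ kirihe, kunpaka ~ kompeke — Anpanic a corresponds to Zotasu e word-finally.
Applying these to Anpanic 'rarkuka':
  rarkuka → rerkuka   (a→e after a consonant, before r)
  rerkuka → rerkoka   (u→o after a consonant, before a consonant other than r, m, n, p, b, f, v)
  rerkoka → rerkoke   (a→e word-finally)
So the Zotasu cognate is 'rerkoke'.

rerkoke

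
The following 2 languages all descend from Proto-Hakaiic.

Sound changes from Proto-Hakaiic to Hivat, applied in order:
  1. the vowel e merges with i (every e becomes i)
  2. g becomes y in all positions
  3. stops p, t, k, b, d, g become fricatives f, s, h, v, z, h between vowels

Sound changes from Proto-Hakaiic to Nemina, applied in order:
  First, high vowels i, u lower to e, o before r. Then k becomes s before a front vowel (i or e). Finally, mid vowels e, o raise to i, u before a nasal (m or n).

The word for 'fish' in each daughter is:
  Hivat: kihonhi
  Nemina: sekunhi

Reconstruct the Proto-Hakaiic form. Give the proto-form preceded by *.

Position 2: Hivat has i, Nemina has e. Taking the neighbouring segments as reconstructed: Hivat i could go back to *e or *i; Nemina e can only go back to *e — the one source consistent with every daughter is *e.
Position 3: Hivat has h, Nemina has k. Nemina preserves k here (none of its changes turn any other segment into k), so the proto-segment is *k.
Verify the candidate proto-form against each daughter:
Hivat: start from *kekonhi.
  rule 1 (vowel merger): kekonhi → kikonhi
  rule 2: no change — kikonhi
  rule 3 (intervocalic lenition): kikonhi → kihonhi
  ⇒ Hivat kihonhi
Nemina: start from *kekonhi.
  rule 1: no change — kekonhi
  rule 2 (palatalisation): kekonhi → sekonhi
  rule 3 (pre-nasal raising): sekonhi → sekunhi
  ⇒ Nemina sekunhi
Only *kekonhi yields all of Hivat kihonhi, Nemina sekunhi.

*kekonhi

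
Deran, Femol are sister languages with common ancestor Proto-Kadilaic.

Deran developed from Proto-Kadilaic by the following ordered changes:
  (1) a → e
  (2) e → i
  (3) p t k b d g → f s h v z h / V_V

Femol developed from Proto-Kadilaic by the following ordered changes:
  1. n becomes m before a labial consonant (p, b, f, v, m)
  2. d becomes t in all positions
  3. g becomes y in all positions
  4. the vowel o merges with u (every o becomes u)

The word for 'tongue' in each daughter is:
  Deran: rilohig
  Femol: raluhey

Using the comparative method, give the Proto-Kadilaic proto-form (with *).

Position 2: Deran has i, Femol has a. Femol preserves a here (none of its changes turn any other segment into a), so the proto-segment is *a.
Position 7: Deran has g, Femol has y. Deran preserves g here (none of its changes turn any other segment into g), so the proto-segment is *g.
Position 6: Deran has i, Femol has e. Femol preserves e here (none of its changes turn any other segment into e), so the proto-segment is *e.
This points to *raloheg. Verify forward in each daughter:
Deran: *raloheg > reloheg > rilohig  (by vowel merger, vowel merger)
Femol: *raloheg > ralohey > raluhey  (by unconditioned shift, vowel merger)
*raloheg is the unique common source.

*raloheg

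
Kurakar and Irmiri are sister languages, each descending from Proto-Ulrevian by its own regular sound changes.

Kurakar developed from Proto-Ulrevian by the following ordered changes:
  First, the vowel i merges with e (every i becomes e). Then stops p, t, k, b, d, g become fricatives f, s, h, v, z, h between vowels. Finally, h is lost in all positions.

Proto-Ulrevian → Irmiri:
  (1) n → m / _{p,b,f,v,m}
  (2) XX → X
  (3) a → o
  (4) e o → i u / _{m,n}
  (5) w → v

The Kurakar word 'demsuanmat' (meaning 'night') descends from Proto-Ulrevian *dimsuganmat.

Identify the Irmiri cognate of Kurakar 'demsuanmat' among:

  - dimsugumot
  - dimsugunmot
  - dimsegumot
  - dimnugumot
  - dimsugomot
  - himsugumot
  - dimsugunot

Irmiri: start from *dimsuganmat.
  rule 1 (nasal place assimilation): dimsuganmat → dimsugammat
  rule 2 (degemination): dimsugammat → dimsugamat
  rule 3 (vowel merger): dimsugamat → dimsugomot
  rule 4 (pre-nasal raising): dimsugomot → dimsugumot
  rule 5: no change — dimsugumot
  ⇒ Irmiri dimsugumot

dimsugumot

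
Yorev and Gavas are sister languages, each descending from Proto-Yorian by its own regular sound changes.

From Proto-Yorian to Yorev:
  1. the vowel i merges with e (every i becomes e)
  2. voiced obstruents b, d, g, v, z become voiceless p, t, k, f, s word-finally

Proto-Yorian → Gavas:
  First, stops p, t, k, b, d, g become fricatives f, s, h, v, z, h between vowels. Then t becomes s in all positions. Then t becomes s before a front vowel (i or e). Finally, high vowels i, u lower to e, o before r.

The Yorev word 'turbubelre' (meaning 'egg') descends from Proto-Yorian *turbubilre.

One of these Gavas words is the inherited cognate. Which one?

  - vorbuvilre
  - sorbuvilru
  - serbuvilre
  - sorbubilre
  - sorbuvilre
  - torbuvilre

Gavas: start from *turbubilre.
  rule 1 (intervocalic lenition): turbubilre → turbuvilre
  rule 2 (unconditioned shift): turbuvilre → surbuvilre
  rule 3: no change — surbuvilre
  rule 4 (pre-rhotic lowering): surbuvilre → sorbuvilre
  ⇒ Gavas sorbuvilre
The other candidates each miss or misapply at least one Gavas change.

sorbuvilre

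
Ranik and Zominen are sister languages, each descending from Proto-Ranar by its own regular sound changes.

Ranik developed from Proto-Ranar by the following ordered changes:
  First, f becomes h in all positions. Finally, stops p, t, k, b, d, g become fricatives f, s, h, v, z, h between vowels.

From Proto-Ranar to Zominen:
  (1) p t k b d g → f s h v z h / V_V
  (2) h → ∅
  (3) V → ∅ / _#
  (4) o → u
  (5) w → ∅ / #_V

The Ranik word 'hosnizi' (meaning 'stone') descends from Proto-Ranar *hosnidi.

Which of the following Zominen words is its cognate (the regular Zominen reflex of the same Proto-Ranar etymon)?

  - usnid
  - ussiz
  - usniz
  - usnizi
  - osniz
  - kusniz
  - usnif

usniz

Zominen: *hosnidi
  hosnidi → hosnizi   [intervocalic lenition]
  hosnizi → osnizi   [h-loss]
  osnizi → osniz   [apocope]
  osniz → usniz   [vowel merger]
  usniz (rule 5 does not apply)
  giving Zominen usniz.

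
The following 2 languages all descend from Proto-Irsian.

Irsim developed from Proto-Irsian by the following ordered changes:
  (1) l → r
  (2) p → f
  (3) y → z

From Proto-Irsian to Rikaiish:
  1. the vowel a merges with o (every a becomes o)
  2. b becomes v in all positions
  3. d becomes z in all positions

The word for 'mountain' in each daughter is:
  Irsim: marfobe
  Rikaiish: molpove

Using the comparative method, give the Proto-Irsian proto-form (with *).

*malpobe

Position 3: Irsim has r, Rikaiish has l. Rikaiish preserves l here (none of its changes turn any other segment into l), so the proto-segment is *l.
Position 2: Irsim has a, Rikaiish has o. Irsim preserves a here (none of its changes turn any other segment into a), so the proto-segment is *a.
Position 6: Irsim has b, Rikaiish has v. Irsim preserves b here (none of its changes turn any other segment into b), so the proto-segment is *b.
Continuing position by position gives *malpobe; check it forward:
Irsim: *malpobe > marpobe > marfobe  (by unconditioned shift, unconditioned shift)
Rikaiish: start from *malpobe.
  rule 1 (vowel merger): malpobe → molpobe
  rule 2 (unconditioned shift): molpobe → molpove
  rule 3: no change — molpove
  ⇒ Rikaiish molpove
No other proto-form is consistent with every reflex, so the reconstruction is *malpobe.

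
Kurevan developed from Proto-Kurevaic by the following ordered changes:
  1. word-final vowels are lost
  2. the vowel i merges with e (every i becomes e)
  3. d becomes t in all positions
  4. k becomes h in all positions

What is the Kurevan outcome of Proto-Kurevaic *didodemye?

Kurevan: *didodemye
  didodemye → didodemy   [apocope]
  didodemy → dedodemy   [vowel merger]
  dedodemy → tetotemy   [unconditioned shift]
  tetotemy (rule 4 does not apply)
  giving Kurevan tetotemy.

tetotemy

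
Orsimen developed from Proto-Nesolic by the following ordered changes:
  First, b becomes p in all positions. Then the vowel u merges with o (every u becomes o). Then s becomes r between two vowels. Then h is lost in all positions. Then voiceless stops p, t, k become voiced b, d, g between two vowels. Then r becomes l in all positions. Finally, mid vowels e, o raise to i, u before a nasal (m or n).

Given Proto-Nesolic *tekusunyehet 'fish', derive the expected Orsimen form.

Orsimen: *tekusunyehet > tekosonyehet > tekoronyehet > tekoronyeet > tegoronyeet > tegolonyeet > tegolunyeet  (by vowel merger, rhotacism, h-loss, intervocalic voicing, unconditioned shift, pre-nasal raising)

tegolunyeet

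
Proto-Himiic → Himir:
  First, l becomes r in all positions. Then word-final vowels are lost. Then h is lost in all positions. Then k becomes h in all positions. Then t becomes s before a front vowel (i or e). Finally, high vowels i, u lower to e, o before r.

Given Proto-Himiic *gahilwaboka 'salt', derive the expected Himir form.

Himir: *gahilwaboka > gahirwaboka > gahirwabok > gairwabok > gairwaboh > gaerwaboh  (by unconditioned shift, apocope, h-loss, unconditioned shift, pre-rhotic lowering)

gaerwaboh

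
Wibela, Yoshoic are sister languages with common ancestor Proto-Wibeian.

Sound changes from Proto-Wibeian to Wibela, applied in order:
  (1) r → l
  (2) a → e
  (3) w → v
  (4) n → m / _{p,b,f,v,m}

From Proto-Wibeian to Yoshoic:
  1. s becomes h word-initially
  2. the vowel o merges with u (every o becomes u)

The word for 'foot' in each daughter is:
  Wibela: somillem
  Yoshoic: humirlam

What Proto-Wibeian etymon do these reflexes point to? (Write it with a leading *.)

Position 1: Wibela has s, Yoshoic has h. Wibela preserves s here (none of its changes turn any other segment into s), so the proto-segment is *s.
Position 2: Wibela has o, Yoshoic has u. Wibela preserves o here (none of its changes turn any other segment into o), so the proto-segment is *o.
Position 7: Wibela has e, Yoshoic has a. Yoshoic preserves a here (none of its changes turn any other segment into a), so the proto-segment is *a.
Verify the candidate proto-form against each daughter:
Wibela: start from *somirlam.
  rule 1 (unconditioned shift): somirlam → somillam
  rule 2 (vowel merger): somillam → somillem
  rule 3: no change — somillem
  rule 4: no change — somillem
  ⇒ Wibela somillem
Yoshoic: *somirlam
  somirlam → homirlam   [debuccalisation]
  homirlam → humirlam   [vowel merger]
  giving Yoshoic humirlam.
No other proto-form is consistent with every reflex, so the reconstruction is *somirlam.

*somirlam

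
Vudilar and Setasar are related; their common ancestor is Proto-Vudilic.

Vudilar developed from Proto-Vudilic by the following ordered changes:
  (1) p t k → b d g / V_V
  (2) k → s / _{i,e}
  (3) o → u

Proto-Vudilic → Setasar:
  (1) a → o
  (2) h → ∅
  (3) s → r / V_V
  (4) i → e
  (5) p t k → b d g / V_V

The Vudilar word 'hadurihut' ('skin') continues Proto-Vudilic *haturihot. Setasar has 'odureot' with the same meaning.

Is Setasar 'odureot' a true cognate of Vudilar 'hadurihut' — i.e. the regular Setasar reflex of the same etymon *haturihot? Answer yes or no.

Derive the expected Setasar reflex of *haturihot:
Setasar: *haturihot > hoturihot > oturiot > otureot > odureot  (by vowel merger, h-loss, vowel merger, intervocalic voicing)
Setasar 'odureot' matches the regular reflex exactly, so the pair is cognate.

yes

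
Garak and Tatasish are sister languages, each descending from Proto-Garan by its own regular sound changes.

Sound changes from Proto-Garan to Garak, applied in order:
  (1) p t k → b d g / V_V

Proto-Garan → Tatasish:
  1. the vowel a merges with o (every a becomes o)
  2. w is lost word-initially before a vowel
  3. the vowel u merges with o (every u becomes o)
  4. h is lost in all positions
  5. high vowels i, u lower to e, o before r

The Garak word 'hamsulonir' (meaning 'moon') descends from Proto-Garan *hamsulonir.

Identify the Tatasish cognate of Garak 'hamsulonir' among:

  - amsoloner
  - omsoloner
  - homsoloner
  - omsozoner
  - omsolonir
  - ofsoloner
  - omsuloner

omsoloner

Tatasish: *hamsulonir > homsulonir > homsolonir > omsolonir > omsoloner  (by vowel merger, vowel merger, h-loss, pre-rhotic lowering)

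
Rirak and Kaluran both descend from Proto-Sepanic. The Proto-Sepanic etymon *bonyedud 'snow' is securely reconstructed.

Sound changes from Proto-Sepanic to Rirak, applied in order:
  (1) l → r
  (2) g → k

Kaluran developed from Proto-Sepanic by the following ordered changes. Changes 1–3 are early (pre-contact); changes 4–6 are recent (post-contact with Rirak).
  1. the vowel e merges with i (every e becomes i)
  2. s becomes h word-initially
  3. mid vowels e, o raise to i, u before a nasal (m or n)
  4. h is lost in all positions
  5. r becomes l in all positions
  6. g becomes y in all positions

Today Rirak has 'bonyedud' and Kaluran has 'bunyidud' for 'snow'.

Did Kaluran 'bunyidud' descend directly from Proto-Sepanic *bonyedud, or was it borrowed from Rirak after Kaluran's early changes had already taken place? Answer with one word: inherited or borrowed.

inherited

If inherited, *bonyedud would pass through all of Kaluran's changes:
Kaluran: start from *bonyedud.
  rule 1 (vowel merger): bonyedud → bonyidud
  rule 2: no change — bonyidud
  rule 3 (pre-nasal raising): bonyidud → bunyidud
  rule 4: no change — bunyidud
  rule 5: no change — bunyidud
  rule 6: no change — bunyidud
  ⇒ Kaluran bunyidud
If borrowed from Rirak 'bonyedud' after the early changes, it would undergo only the recent ones:
  rule 4 (h-loss): no change (bonyedud)
  rule 5 (unconditioned shift): no change (bonyedud)
  rule 6 (unconditioned shift): no change (bonyedud)
  ⇒ as a loan: bonyedud
Kaluran 'bunyidud' matches the inherited outcome exactly, so it is an inherited cognate, not a loan.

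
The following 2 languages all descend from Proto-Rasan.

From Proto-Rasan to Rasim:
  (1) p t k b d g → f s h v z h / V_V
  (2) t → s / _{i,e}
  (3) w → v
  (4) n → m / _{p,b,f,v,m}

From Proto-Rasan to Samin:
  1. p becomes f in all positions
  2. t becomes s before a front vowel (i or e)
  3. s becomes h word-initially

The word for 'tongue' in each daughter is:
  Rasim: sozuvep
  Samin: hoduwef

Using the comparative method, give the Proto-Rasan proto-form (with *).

*soduwep

Position 3: Rasim has z, Samin has d. Samin preserves d here (none of its changes turn any other segment into d), so the proto-segment is *d.
Position 7: Rasim has p, Samin has f. Rasim preserves p here (none of its changes turn any other segment into p), so the proto-segment is *p.
Continuing position by position gives *soduwep; check it forward:
Rasim: start from *soduwep.
  rule 1 (intervocalic lenition): soduwep → sozuwep
  rule 2: no change — sozuwep
  rule 3 (unconditioned shift): sozuwep → sozuvep
  rule 4: no change — sozuvep
  ⇒ Rasim sozuvep
Samin: start from *soduwep.
  rule 1 (unconditioned shift): soduwep → soduwef
  rule 2: no change — soduwef
  rule 3 (debuccalisation): soduwef → hoduwef
  ⇒ Samin hoduwef
No other proto-form is consistent with every reflex, so the reconstruction is *soduwep.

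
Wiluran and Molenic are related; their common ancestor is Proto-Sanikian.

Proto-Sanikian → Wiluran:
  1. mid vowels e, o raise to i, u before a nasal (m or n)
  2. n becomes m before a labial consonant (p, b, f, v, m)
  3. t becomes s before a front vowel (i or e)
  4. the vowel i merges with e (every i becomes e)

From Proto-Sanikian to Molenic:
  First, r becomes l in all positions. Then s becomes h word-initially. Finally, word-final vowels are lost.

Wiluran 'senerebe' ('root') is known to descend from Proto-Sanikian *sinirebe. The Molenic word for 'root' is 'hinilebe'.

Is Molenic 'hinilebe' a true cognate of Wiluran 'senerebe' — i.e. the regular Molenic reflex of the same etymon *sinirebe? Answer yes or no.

Derive the expected Molenic reflex of *sinirebe:
Molenic: *sinirebe > sinilebe > hinilebe > hinileb  (by unconditioned shift, debuccalisation, apocope)
The regular Molenic reflex would be 'hinileb', but the attested form is 'hinilebe'. The correspondence is irregular, so they are not cognates (the Molenic form has a different source).

no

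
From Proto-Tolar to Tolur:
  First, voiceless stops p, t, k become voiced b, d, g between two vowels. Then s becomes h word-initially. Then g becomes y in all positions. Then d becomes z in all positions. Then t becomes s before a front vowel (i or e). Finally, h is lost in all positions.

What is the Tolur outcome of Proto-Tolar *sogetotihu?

Tolur: *sogetotihu > sogedodihu > hogedodihu > hoyedodihu > hoyezozihu > oyezoziu  (by intervocalic voicing, debuccalisation, unconditioned shift, unconditioned shift, h-loss)

oyezoziu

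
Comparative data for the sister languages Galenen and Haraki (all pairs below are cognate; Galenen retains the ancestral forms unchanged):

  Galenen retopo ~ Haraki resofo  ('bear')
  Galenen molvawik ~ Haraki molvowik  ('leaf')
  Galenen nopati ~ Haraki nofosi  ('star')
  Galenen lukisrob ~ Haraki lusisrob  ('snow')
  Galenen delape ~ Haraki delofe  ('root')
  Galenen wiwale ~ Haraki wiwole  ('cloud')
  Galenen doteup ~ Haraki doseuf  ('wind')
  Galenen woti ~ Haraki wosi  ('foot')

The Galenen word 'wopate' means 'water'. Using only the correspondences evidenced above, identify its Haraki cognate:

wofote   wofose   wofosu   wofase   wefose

nopati ~ nofosi — Galenen p corresponds to Haraki f between vowels (before a back vowel).
molvawik ~ molvowik, nopati ~ nofosi — Galenen a corresponds to Haraki o after a consonant, before a consonant other than r, m, n, p, b, f, v.
doteup ~ doseuf — Galenen t corresponds to Haraki s between vowels (before a front vowel).
Applying these to Galenen 'wopate':
  wopate → wofate   (p→f between vowels (before a back vowel))
  wofate → wofote   (a→o after a consonant, before a consonant other than r, m, n, p, b, f, v)
  wofote → wofose   (t→s between vowels (before a front vowel))
So the Haraki cognate is 'wofose'.

wofose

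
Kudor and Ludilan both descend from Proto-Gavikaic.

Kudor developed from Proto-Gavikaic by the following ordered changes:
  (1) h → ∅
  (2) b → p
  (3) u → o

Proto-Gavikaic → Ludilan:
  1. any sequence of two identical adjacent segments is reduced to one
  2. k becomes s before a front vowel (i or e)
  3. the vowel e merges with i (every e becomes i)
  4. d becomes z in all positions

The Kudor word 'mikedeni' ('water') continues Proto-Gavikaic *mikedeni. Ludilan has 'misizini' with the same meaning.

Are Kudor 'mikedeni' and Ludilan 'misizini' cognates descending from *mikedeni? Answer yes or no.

yes

Derive the expected Ludilan reflex of *mikedeni:
Ludilan: *mikedeni
  mikedeni (rule 1 does not apply)
  mikedeni → misedeni   [palatalisation]
  misedeni → misidini   [vowel merger]
  misidini → misizini   [unconditioned shift]
  giving Ludilan misizini.
Ludilan 'misizini' matches the regular reflex exactly, so the pair is cognate.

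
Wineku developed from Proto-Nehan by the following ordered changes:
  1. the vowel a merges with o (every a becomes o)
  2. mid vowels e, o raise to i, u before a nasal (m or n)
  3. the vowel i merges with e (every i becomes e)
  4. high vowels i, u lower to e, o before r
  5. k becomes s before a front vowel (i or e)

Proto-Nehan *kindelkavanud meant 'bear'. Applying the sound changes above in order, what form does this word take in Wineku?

Wineku: start from *kindelkavanud.
  rule 1 (vowel merger): kindelkavanud → kindelkovonud
  rule 2 (pre-nasal raising): kindelkovonud → kindelkovunud
  rule 3 (vowel merger): kindelkovunud → kendelkovunud
  rule 4: no change — kendelkovunud
  rule 5 (palatalisation): kendelkovunud → sendelkovunud
  ⇒ Wineku sendelkovunud

sendelkovunud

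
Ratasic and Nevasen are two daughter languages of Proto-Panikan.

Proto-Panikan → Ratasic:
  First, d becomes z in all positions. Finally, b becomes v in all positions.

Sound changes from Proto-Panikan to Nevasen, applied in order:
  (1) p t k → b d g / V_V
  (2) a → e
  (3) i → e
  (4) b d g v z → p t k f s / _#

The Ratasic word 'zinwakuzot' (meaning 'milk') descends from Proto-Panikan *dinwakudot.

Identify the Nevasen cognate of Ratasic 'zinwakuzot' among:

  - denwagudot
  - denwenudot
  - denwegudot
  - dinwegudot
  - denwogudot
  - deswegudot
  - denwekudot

Nevasen: *dinwakudot > dinwagudot > dinwegudot > denwegudot  (by intervocalic voicing, vowel merger, vowel merger)
Only 'denwegudot' matches the regular Nevasen development of *dinwakudot.

denwegudot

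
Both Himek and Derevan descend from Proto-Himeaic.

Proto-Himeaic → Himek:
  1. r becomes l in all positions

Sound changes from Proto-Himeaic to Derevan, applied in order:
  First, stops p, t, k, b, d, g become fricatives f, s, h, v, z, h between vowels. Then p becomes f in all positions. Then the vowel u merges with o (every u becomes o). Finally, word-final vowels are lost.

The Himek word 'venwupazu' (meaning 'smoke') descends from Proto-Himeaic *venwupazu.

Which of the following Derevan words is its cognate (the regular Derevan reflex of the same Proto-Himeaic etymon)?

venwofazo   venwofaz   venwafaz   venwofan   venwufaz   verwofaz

Derevan: start from *venwupazu.
  rule 1 (intervocalic lenition): venwupazu → venwufazu
  rule 2: no change — venwufazu
  rule 3 (vowel merger): venwufazu → venwofazo
  rule 4 (apocope): venwofazo → venwofaz
  ⇒ Derevan venwofaz
Among the options, 'venwofaz' alone shows every Derevan change applied in order.

venwofaz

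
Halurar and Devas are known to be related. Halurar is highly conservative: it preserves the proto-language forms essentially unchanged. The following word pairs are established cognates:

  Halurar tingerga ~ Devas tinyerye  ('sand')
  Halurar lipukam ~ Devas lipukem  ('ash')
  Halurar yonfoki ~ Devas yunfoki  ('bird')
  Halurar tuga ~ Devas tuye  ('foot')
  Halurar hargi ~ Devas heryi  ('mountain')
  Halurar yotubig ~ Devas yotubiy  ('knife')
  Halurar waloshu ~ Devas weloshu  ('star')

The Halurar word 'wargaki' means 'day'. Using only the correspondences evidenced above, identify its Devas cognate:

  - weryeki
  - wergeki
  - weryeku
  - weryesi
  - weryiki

hargi ~ heryi — Halurar a corresponds to Devas e after a consonant, before r.
tingerga ~ tinyerye — Halurar g corresponds to Devas y after a consonant, before a back vowel.
waloshu ~ weloshu — Halurar a corresponds to Devas e after a consonant, before a consonant other than r, m, n, p, b, f, v.
Applying these to Halurar 'wargaki':
  wargaki → wergaki   (a→e after a consonant, before r)
  wergaki → weryaki   (g→y after a consonant, before a back vowel)
  weryaki → weryeki   (a→e after a consonant, before a consonant other than r, m, n, p, b, f, v)
So the Devas cognate is 'weryeki'.

weryeki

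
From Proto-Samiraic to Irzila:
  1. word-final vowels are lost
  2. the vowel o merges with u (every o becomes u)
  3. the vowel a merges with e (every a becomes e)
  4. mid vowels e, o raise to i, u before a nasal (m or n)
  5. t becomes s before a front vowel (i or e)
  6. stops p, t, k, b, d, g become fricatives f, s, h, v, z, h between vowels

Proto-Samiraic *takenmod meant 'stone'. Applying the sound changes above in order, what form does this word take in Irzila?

sehinmud

Irzila: start from *takenmod.
  rule 1: no change — takenmod
  rule 2 (vowel merger): takenmod → takenmud
  rule 3 (vowel merger): takenmud → tekenmud
  rule 4 (pre-nasal raising): tekenmud → tekinmud
  rule 5 (palatalisation): tekinmud → sekinmud
  rule 6 (intervocalic lenition): sekinmud → sehinmud
  ⇒ Irzila sehinmud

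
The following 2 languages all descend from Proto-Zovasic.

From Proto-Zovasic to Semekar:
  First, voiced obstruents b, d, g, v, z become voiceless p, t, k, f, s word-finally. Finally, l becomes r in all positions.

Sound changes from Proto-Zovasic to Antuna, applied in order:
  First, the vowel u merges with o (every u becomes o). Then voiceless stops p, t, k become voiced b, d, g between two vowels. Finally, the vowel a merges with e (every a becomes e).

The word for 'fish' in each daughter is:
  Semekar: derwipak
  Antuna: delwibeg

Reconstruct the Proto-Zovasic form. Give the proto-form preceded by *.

*delwipag

Position 6: Semekar has p, Antuna has b. Taking the neighbouring segments as reconstructed: Semekar p can only go back to *p; Antuna b could go back to *p or *b — the one source consistent with every daughter is *p.
Position 8: Semekar has k, Antuna has g. Taking the neighbouring segments as reconstructed: Semekar k could go back to *k or *g; Antuna g can only go back to *g — the one source consistent with every daughter is *g.
Position 3: Semekar has r, Antuna has l. Antuna preserves l here (none of its changes turn any other segment into l), so the proto-segment is *l.
This points to *delwipag. Verify forward in each daughter:
Semekar: start from *delwipag.
  rule 1 (final devoicing): delwipag → delwipak
  rule 2 (unconditioned shift): delwipak → derwipak
  ⇒ Semekar derwipak
Antuna: *delwipag > delwibag > delwibeg  (by intervocalic voicing, vowel merger)
No other proto-form is consistent with every reflex, so the reconstruction is *delwipag.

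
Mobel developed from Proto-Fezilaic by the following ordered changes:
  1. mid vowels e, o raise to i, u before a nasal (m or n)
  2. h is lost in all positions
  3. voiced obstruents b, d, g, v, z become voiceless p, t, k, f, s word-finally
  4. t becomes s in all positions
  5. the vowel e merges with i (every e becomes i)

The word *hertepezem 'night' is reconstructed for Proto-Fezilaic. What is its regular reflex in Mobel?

Mobel: *hertepezem > hertepezim > ertepezim > ersepezim > irsipizim  (by pre-nasal raising, h-loss, unconditioned shift, vowel merger)

irsipizim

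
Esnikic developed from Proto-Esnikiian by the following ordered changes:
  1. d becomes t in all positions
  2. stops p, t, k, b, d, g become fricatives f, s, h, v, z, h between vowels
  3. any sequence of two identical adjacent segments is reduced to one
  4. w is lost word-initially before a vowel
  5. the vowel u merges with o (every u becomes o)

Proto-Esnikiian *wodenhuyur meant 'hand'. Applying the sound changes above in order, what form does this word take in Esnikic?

Esnikic: *wodenhuyur
  wodenhuyur → wotenhuyur   [unconditioned shift]
  wotenhuyur → wosenhuyur   [intervocalic lenition]
  wosenhuyur (rule 3 does not apply)
  wosenhuyur → osenhuyur   [glide loss]
  osenhuyur → osenhoyor   [vowel merger]
  giving Esnikic osenhoyor.

osenhoyor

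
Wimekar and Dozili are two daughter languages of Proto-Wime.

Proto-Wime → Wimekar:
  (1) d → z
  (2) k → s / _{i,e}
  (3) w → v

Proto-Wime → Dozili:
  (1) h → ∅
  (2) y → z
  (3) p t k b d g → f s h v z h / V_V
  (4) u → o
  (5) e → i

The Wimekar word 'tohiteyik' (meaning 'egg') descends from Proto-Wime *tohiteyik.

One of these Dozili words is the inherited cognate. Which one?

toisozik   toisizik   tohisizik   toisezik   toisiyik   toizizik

Dozili: *tohiteyik
  tohiteyik → toiteyik   [h-loss]
  toiteyik → toitezik   [unconditioned shift]
  toitezik → toisezik   [intervocalic lenition]
  toisezik (rule 4 does not apply)
  toisezik → toisizik   [vowel merger]
  giving Dozili toisizik.
Among the options, 'toisizik' alone shows every Dozili change applied in order.

toisizik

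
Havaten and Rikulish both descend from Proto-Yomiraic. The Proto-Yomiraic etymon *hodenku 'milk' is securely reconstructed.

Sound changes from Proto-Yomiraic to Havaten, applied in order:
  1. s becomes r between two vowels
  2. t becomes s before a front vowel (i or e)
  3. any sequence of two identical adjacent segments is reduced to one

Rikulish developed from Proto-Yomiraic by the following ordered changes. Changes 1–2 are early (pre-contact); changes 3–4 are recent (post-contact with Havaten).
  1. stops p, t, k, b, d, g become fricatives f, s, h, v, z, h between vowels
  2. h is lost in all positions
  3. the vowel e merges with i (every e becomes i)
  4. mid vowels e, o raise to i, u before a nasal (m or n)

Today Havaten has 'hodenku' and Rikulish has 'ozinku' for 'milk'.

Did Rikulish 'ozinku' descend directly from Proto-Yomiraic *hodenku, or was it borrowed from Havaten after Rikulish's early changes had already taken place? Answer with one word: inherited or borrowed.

If inherited, *hodenku would pass through all of Rikulish's changes:
Rikulish: start from *hodenku.
  rule 1 (intervocalic lenition): hodenku → hozenku
  rule 2 (h-loss): hozenku → ozenku
  rule 3 (vowel merger): ozenku → ozinku
  rule 4: no change — ozinku
  ⇒ Rikulish ozinku
If borrowed from Havaten 'hodenku' after the early changes, it would undergo only the recent ones:
  rule 3 (vowel merger): hodenku → hodinku
  rule 4 (pre-nasal raising): no change (hodinku)
  ⇒ as a loan: hodinku
Rikulish 'ozinku' matches the inherited outcome exactly, so it is an inherited cognate, not a loan.

inherited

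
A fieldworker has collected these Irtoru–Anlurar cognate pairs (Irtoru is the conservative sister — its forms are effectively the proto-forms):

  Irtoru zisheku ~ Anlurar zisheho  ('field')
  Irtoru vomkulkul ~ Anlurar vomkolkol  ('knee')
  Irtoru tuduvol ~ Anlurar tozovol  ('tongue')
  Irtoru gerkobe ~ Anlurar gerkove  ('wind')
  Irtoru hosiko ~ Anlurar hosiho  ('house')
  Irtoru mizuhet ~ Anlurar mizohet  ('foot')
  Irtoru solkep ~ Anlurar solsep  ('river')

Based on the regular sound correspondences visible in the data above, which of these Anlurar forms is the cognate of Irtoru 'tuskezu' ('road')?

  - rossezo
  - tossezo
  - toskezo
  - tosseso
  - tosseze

tossezo

vomkulkul ~ vomkolkol, tuduvol ~ tozovol — Irtoru u corresponds to Anlurar o after a consonant, before a consonant other than r, m, n, p, b, f, v.
solkep ~ solsep — Irtoru k corresponds to Anlurar s after a consonant, before a front vowel.
zisheku ~ zisheho — Irtoru u corresponds to Anlurar o word-finally.
Applying these to Irtoru 'tuskezu':
  tuskezu → toskezu   (u→o after a consonant, before a consonant other than r, m, n, p, b, f, v)
  toskezu → tossezu   (k→s after a consonant, before a front vowel)
  tossezu → tossezo   (u→o word-finally)
So the Anlurar cognate is 'tossezo'.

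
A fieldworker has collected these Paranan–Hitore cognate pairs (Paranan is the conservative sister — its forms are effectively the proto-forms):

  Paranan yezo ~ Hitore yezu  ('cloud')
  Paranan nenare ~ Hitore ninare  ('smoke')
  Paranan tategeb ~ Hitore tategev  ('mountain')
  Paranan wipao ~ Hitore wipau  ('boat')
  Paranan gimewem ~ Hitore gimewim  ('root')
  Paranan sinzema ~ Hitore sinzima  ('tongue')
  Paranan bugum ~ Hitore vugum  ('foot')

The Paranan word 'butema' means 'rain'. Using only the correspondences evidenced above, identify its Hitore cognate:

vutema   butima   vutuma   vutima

vutima

bugum ~ vugum — Paranan b corresponds to Hitore v word-initially before a back vowel.
gimewem ~ gimewim, sinzema ~ sinzima — Paranan e corresponds to Hitore i after a consonant, before a nasal.
Applying these to Paranan 'butema':
  butema → vutema   (b→v word-initially before a back vowel)
  vutema → vutima   (e→i after a consonant, before a nasal)
So the Hitore cognate is 'vutima'.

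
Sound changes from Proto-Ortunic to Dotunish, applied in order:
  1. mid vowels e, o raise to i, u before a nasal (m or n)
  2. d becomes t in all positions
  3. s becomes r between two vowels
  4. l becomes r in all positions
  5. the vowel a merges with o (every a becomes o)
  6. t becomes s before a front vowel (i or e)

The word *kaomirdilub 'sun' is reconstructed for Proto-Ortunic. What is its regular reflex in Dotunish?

koumirsirub

Dotunish: start from *kaomirdilub.
  rule 1 (pre-nasal raising): kaomirdilub → kaumirdilub
  rule 2 (unconditioned shift): kaumirdilub → kaumirtilub
  rule 3: no change — kaumirtilub
  rule 4 (unconditioned shift): kaumirtilub → kaumirtirub
  rule 5 (vowel merger): kaumirtirub → koumirtirub
  rule 6 (palatalisation): koumirtirub → koumirsirub
  ⇒ Dotunish koumirsirub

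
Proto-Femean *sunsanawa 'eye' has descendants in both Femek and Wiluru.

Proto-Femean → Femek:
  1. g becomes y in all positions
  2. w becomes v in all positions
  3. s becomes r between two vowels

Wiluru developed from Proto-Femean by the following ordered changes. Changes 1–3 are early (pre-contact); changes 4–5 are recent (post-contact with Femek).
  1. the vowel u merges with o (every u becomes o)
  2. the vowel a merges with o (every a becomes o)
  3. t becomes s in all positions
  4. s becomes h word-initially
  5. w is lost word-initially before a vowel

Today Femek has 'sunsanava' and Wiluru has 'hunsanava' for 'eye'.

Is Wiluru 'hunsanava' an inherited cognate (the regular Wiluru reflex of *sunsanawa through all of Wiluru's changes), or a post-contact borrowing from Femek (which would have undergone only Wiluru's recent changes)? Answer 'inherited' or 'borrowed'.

If inherited, *sunsanawa would pass through all of Wiluru's changes:
Wiluru: *sunsanawa > sonsanawa > sonsonowo > honsonowo  (by vowel merger, vowel merger, debuccalisation)
If borrowed from Femek 'sunsanava' after the early changes, it would undergo only the recent ones:
  rule 4 (debuccalisation): sunsanava → hunsanava
  rule 5 (glide loss): no change (hunsanava)
  ⇒ as a loan: hunsanava
Wiluru 'hunsanava' matches the loan outcome 'hunsanava', not the inherited 'honsonowo' — it skipped the early Wiluru changes, so it was borrowed from Femek.

borrowed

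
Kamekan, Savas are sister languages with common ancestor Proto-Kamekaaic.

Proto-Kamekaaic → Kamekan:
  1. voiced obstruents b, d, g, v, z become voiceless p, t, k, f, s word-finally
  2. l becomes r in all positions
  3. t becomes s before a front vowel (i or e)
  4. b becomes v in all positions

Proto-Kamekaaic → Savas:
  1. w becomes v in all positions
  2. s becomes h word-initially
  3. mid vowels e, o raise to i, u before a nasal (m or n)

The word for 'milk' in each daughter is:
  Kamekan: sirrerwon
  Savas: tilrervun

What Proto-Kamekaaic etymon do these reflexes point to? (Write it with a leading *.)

*tilrerwon

Position 8: Kamekan has o, Savas has u. Kamekan preserves o here (none of its changes turn any other segment into o), so the proto-segment is *o.
Position 1: Kamekan has s, Savas has t. Savas preserves t here (none of its changes turn any other segment into t), so the proto-segment is *t.
Position 7: Kamekan has w, Savas has v. Kamekan preserves w here (none of its changes turn any other segment into w), so the proto-segment is *w.
Continuing position by position gives *tilrerwon; check it forward:
Kamekan: *tilrerwon
  tilrerwon (rule 1 does not apply)
  tilrerwon → tirrerwon   [unconditioned shift]
  tirrerwon → sirrerwon   [palatalisation]
  sirrerwon (rule 4 does not apply)
  giving Kamekan sirrerwon.
Savas: start from *tilrerwon.
  rule 1 (unconditioned shift): tilrerwon → tilrervon
  rule 2: no change — tilrervon
  rule 3 (pre-nasal raising): tilrervon → tilrervun
  ⇒ Savas tilrervun
*tilrerwon is the unique common source.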